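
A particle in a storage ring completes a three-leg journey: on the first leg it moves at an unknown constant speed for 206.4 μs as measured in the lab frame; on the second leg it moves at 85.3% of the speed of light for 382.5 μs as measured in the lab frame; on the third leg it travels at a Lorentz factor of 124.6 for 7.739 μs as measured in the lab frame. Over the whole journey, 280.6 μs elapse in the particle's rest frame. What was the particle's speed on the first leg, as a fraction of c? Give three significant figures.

Leg 1: speed unknown; τ_1 = 206.4/γ_1.
Leg 2: β = 0.853; γ = 1/√(1 − 0.853²) = 1/√0.2724 = 1.916; τ_2 = 382.5/1.916 = 199.6 μs.
Leg 3: γ = 124.6; τ_3 = 7.739/124.6 = 0.06211 μs.
Total proper time: τ_1 + 199.6 + 0.06211 = 280.6, so τ_1 = 280.6 − 199.7 = 80.91 μs.
γ_1 = 206.4/80.91 = 2.551; β = √(1 − 1/γ²) = √0.8463.

β = 0.920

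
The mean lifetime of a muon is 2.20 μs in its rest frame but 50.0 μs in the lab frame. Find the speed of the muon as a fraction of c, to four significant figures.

β = 0.9990

γ = Δt/τ₀ = 50.0/2.20 = 22.73
β = √(1 − 1/γ²) = √(1 − 0.001936) = √0.9981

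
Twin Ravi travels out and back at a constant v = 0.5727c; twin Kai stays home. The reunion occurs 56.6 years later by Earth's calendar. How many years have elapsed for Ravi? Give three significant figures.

τ = 46.4 years

γ = 1/√(1 − 0.5727²) = 1/√0.6720 = 1.220
Ravi's clock measures proper time along the trip: τ = Δt/γ = 56.6/1.220 years.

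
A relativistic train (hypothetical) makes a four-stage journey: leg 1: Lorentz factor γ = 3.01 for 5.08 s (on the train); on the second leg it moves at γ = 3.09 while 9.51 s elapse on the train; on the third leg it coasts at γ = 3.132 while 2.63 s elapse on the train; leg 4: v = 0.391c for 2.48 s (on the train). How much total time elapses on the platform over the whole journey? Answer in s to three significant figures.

Leg 1: γ = 3.01; Δt_1 = 3.010 × 5.08 = 15.29 s.
Leg 2: γ = 3.09; Δt_2 = 3.090 × 9.51 = 29.39 s.
Leg 3: γ = 3.132; Δt_3 = 3.132 × 2.63 = 8.237 s.
Leg 4: γ = 1/√(1 − 0.391²) = 1/√0.8471 = 1.086; Δt_4 = 1.086 × 2.48 = 2.695 s.
Total: 15.29 + 29.39 + 8.237 + 2.695 s.

Δt = 55.6 s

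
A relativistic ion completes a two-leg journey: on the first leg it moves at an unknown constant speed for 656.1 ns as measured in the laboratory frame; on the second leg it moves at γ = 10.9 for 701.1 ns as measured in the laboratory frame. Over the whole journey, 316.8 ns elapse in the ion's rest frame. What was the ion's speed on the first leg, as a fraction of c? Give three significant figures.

Leg 1: speed unknown; τ_1 = 656.1/γ_1.
Leg 2: γ = 10.9; τ_2 = 701.1/10.90 = 64.32 ns.
Total proper time: τ_1 + 64.32 = 316.8, so τ_1 = 316.8 − 64.32 = 252.5 ns.
γ_1 = 656.1/252.5 = 2.599; β = √(1 − 1/γ²) = √0.8519.

β = 0.923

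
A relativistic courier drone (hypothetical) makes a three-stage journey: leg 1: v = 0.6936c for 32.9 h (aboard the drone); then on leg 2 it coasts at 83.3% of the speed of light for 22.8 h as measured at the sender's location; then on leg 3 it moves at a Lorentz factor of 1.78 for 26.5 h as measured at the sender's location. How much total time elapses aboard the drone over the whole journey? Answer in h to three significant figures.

Leg 1: 32.9 h is already measured aboard the drone.
Leg 2: β = 0.833; γ = 1/√(1 − 0.833²) = 1/√0.3061 = 1.807; τ_2 = 22.8/1.807 = 12.61 h.
Leg 3: γ = 1.78; τ_3 = 26.5/1.780 = 14.89 h.
Total: 32.90 + 12.61 + 14.89 h.

τ = 60.4 h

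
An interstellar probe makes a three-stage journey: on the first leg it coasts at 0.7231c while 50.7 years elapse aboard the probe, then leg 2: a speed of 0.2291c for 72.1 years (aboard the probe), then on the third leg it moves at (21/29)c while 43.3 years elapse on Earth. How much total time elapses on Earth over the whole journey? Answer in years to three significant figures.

Leg 1: γ = 1/√(1 − 0.7231²) = 1/√0.4771 = 1.448; Δt_1 = 1.448 × 50.7 = 73.40 years.
Leg 2: γ = 1/√(1 − 0.2291²) = 1/√0.9475 = 1.027; Δt_2 = 1.027 × 72.1 = 74.07 years.
Leg 3: 43.3 years is already measured on Earth.
Total: 73.40 + 74.07 + 43.30 years.

Δt = 191 years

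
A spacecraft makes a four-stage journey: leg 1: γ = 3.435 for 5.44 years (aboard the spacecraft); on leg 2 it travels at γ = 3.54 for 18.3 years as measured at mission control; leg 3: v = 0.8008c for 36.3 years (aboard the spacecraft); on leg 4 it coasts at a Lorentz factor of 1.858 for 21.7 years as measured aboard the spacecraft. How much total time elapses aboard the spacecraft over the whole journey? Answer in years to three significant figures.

τ = 68.6 years

Leg 1: 5.44 years is already measured aboard the spacecraft.
Leg 2: γ = 3.54; τ_2 = 18.3/3.540 = 5.169 years.
Leg 3: 36.3 years is already measured aboard the spacecraft.
Leg 4: 21.7 years is already measured aboard the spacecraft.
Total: 5.440 + 5.169 + 36.30 + 21.70 years.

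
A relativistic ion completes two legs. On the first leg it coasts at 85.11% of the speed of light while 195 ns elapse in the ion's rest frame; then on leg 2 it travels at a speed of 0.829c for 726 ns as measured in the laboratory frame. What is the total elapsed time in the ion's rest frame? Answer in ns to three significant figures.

Leg 1: 195 ns is already measured in the ion's rest frame.
Leg 2: γ = 1/√(1 − 0.829²) = 1/√0.3128 = 1.788; τ_2 = 726/1.788 = 406.0 ns.
Total: 195.0 + 406.0 ns.

τ = 601 ns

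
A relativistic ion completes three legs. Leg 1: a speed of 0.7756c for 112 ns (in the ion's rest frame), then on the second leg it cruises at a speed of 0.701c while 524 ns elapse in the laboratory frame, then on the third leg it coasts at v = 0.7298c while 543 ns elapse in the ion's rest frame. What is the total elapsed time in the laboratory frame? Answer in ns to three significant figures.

Leg 1: γ = 1/√(1 − 0.7756²) = 1/√0.3984 = 1.584; Δt_1 = 1.584 × 112 = 177.4 ns.
Leg 2: 524 ns is already measured in the laboratory frame.
Leg 3: γ = 1/√(1 − 0.7298²) = 1/√0.4674 = 1.463; Δt_3 = 1.463 × 543 = 794.3 ns.
Total: 177.4 + 524.0 + 794.3 ns.

Δt = 1500 ns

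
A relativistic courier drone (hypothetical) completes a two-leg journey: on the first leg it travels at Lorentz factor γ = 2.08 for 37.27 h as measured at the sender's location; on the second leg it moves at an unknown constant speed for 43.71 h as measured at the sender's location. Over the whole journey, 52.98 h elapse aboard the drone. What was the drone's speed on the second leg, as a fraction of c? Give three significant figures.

β = 0.597

Leg 1: γ = 2.08; τ_1 = 37.27/2.080 = 17.92 h.
Leg 2: speed unknown; τ_2 = 43.71/γ_2.
Total proper time: 17.92 + τ_2 = 52.98, so τ_2 = 52.98 − 17.92 = 35.06 h.
γ_2 = 43.71/35.06 = 1.247; β = √(1 − 1/γ²) = √0.3566.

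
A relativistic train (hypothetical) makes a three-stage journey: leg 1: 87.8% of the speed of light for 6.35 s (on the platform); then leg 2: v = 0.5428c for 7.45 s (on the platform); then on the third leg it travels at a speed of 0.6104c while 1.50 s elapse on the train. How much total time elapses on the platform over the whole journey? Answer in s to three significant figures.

Leg 1: 6.35 s is already measured on the platform.
Leg 2: 7.45 s is already measured on the platform.
Leg 3: γ = 1/√(1 − 0.6104²) = 1/√0.6274 = 1.262; Δt_3 = 1.262 × 1.50 = 1.894 s.
Total: 6.350 + 7.450 + 1.894 s.

Δt = 15.7 s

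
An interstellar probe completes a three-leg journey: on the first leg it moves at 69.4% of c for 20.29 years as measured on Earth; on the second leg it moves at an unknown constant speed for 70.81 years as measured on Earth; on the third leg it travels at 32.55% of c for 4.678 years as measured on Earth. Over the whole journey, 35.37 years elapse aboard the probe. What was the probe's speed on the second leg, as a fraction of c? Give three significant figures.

Leg 1: β = 0.694; γ = 1/√(1 − 0.694²) = 1/√0.5184 = 1.389; τ_1 = 20.29/1.389 = 14.61 years.
Leg 2: speed unknown; τ_2 = 70.81/γ_2.
Leg 3: β = 0.3255; γ = 1/√(1 − 0.3255²) = 1/√0.8940 = 1.058; τ_3 = 4.678/1.058 = 4.423 years.
Total proper time: 14.61 + τ_2 + 4.423 = 35.37, so τ_2 = 35.37 − 19.03 = 16.34 years.
γ_2 = 70.81/16.34 = 4.334; β = √(1 − 1/γ²) = √0.9468.

β = 0.973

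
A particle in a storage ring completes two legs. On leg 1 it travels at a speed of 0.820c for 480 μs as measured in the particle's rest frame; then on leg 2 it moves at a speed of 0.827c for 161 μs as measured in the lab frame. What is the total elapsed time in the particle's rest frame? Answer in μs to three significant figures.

Leg 1: 480 μs is already measured in the particle's rest frame.
Leg 2: γ = 1/√(1 − 0.827²) = 1/√0.3161 = 1.779; τ_2 = 161/1.779 = 90.51 μs.
Total: 480.0 + 90.51 μs.

τ = 571 μs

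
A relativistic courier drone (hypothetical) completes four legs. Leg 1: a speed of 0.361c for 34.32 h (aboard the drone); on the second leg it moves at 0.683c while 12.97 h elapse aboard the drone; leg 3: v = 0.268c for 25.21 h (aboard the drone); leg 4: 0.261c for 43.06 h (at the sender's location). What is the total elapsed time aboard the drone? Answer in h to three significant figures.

τ = 114 h

Leg 1: 34.32 h is already measured aboard the drone.
Leg 2: 12.97 h is already measured aboard the drone.
Leg 3: 25.21 h is already measured aboard the drone.
Leg 4: γ = 1/√(1 − 0.261²) = 1/√0.9319 = 1.036; τ_4 = 43.06/1.036 = 41.57 h.
Total: 34.32 + 12.97 + 25.21 + 41.57 h.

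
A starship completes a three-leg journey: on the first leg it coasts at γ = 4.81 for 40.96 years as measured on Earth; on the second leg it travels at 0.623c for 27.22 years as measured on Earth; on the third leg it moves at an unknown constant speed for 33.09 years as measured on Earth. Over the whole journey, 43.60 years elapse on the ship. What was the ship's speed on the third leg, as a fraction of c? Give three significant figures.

Leg 1: γ = 4.81; τ_1 = 40.96/4.810 = 8.516 years.
Leg 2: γ = 1/√(1 − 0.623²) = 1/√0.6119 = 1.278; τ_2 = 27.22/1.278 = 21.29 years.
Leg 3: speed unknown; τ_3 = 33.09/γ_3.
Total proper time: 8.516 + 21.29 + τ_3 = 43.60, so τ_3 = 43.60 − 29.81 = 13.79 years.
γ_3 = 33.09/13.79 = 2.399; β = √(1 − 1/γ²) = √0.8263.

β = 0.909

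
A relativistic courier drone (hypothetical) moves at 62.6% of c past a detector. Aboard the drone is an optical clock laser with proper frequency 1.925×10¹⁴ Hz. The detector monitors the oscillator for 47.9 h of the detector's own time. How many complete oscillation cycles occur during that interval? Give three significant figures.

β = 0.626; γ = 1/√(1 − 0.626²) = 1/√0.6081 = 1.282
During 47.9 h of lab time, the oscillator's proper time advances by τ = Δt/γ = 47.9/1.282 = 37.35 h = 1.345×10⁵ s.
N = f × τ = 1.925×10¹⁴ × 1.345×10⁵ = 2.589×10¹⁹.

N = 2.59×10¹⁹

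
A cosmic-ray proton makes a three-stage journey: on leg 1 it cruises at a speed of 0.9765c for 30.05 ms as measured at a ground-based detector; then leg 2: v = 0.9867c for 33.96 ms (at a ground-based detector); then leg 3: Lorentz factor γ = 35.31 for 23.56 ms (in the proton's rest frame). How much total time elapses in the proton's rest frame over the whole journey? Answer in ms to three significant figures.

τ = 35.6 ms

Leg 1: γ = 1/√(1 − 0.9765²) = 1/√0.04645 = 4.640; τ_1 = 30.05/4.640 = 6.476 ms.
Leg 2: γ = 1/√(1 − 0.9867²) = 1/√0.02642 = 6.152; τ_2 = 33.96/6.152 = 5.520 ms.
Leg 3: 23.56 ms is already measured in the proton's rest frame.
Total: 6.476 + 5.520 + 23.56 ms.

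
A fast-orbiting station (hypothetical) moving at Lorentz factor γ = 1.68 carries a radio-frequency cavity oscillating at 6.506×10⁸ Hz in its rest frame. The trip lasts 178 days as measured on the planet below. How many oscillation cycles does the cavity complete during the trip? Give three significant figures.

γ = 1.68
The oscillator's own cycle count is N = f × τ where τ is the proper time aboard the station. τ = Δt/γ = 178/1.680 = 106.0 days = 9.154×10⁶ s.
N = 6.506×10⁸ × 9.154×10⁶ = 5.956×10¹⁵.

N = 5.96×10¹⁵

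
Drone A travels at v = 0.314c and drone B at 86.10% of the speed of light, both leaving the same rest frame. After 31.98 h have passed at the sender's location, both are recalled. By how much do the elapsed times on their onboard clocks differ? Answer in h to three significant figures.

|τ_A − τ_B| = 14.1 h

A: γ = 1/√(1 − 0.314²) = 1/√0.9014 = 1.053; τ_A = 31.98/1.053 = 30.36 h.
B: β = 0.8610; γ = 1/√(1 − 0.8610²) = 1/√0.2587 = 1.966; τ_B = 31.98/1.966 = 16.27 h.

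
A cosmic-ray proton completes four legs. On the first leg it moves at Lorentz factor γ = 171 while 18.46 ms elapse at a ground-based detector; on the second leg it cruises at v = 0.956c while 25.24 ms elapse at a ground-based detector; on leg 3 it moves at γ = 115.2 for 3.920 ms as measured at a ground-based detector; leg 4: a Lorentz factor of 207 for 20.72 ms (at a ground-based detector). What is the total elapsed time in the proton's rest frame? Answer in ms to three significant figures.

τ = 7.65 ms

Leg 1: γ = 171; τ_1 = 18.46/171.0 = 0.1080 ms.
Leg 2: γ = 1/√(1 − 0.956²) = 1/√0.08606 = 3.409; τ_2 = 25.24/3.409 = 7.405 ms.
Leg 3: γ = 115.2; τ_3 = 3.920/115.2 = 0.03403 ms.
Leg 4: γ = 207; τ_4 = 20.72/207.0 = 0.1001 ms.
Total: 0.1080 + 7.405 + 0.03403 + 0.1001 ms.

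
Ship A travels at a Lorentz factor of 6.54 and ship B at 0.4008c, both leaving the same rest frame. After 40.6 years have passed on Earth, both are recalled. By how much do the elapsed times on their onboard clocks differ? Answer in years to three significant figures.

A: γ = 6.54; τ_A = 40.6/6.540 = 6.208 years.
B: γ = 1/√(1 − 0.4008²) = 1/√0.8394 = 1.092; τ_B = 40.6/1.092 = 37.20 years.

|τ_A − τ_B| = 31.0 years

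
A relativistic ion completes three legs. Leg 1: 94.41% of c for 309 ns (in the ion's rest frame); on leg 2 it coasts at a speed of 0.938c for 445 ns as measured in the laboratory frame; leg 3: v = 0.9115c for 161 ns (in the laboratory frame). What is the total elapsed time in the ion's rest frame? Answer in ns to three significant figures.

τ = 529 ns

Leg 1: 309 ns is already measured in the ion's rest frame.
Leg 2: γ = 1/√(1 − 0.938²) = 1/√0.1202 = 2.885; τ_2 = 445/2.885 = 154.3 ns.
Leg 3: γ = 1/√(1 − 0.9115²) = 1/√0.1692 = 2.431; τ_3 = 161/2.431 = 66.22 ns.
Total: 309.0 + 154.3 + 66.22 ns.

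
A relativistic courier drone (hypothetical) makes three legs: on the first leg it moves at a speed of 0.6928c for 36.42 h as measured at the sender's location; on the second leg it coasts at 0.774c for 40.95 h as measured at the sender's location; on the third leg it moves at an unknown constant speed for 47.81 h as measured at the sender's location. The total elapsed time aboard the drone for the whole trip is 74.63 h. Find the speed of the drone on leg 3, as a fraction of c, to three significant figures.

β = 0.883

Leg 1: γ = 1/√(1 − 0.6928²) = 1/√0.5200 = 1.387; τ_1 = 36.42/1.387 = 26.26 h.
Leg 2: γ = 1/√(1 − 0.774²) = 1/√0.4009 = 1.579; τ_2 = 40.95/1.579 = 25.93 h.
Leg 3: speed unknown; τ_3 = 47.81/γ_3.
Total proper time: 26.26 + 25.93 + τ_3 = 74.63, so τ_3 = 74.63 − 52.19 = 22.44 h.
γ_3 = 47.81/22.44 = 2.131; β = √(1 − 1/γ²) = √0.7798.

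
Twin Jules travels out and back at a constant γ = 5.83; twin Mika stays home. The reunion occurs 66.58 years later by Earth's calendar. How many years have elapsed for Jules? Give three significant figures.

τ = 11.4 years

γ = 5.83
Jules's clock measures proper time along the trip: τ = Δt/γ = 66.58/5.830 years.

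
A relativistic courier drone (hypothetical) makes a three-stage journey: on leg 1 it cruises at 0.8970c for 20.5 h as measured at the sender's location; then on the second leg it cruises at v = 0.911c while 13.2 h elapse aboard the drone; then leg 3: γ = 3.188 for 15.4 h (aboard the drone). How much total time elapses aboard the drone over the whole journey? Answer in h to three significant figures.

τ = 37.7 h

Leg 1: γ = 1/√(1 − 0.8970²) = 1/√0.1954 = 2.262; τ_1 = 20.5/2.262 = 9.062 h.
Leg 2: 13.2 h is already measured aboard the drone.
Leg 3: 15.4 h is already measured aboard the drone.
Total: 9.062 + 13.20 + 15.40 h.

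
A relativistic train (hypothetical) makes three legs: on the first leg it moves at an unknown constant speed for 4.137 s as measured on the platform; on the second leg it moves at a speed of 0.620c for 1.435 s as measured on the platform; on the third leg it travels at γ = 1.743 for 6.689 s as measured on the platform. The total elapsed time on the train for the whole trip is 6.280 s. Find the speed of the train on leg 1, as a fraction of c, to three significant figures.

β = 0.948

Leg 1: speed unknown; τ_1 = 4.137/γ_1.
Leg 2: γ = 1/√(1 − 0.620²) = 1/√0.6156 = 1.275; τ_2 = 1.435/1.275 = 1.126 s.
Leg 3: γ = 1.743; τ_3 = 6.689/1.743 = 3.838 s.
Total proper time: τ_1 + 1.126 + 3.838 = 6.280, so τ_1 = 6.280 − 4.964 = 1.316 s.
γ_1 = 4.137/1.316 = 3.143; β = √(1 − 1/γ²) = √0.8987.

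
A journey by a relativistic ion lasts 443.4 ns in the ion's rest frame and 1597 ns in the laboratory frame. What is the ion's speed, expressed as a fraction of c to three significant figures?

The proper time is measured in the ion's rest frame (both events occur at the ion's location); Δt is measured in the laboratory frame. γ = Δt/τ = 1597/443.4 = 3.602.
β = √(1 − 1/γ²) = √(1 − 0.07709) = √0.9229

β = 0.961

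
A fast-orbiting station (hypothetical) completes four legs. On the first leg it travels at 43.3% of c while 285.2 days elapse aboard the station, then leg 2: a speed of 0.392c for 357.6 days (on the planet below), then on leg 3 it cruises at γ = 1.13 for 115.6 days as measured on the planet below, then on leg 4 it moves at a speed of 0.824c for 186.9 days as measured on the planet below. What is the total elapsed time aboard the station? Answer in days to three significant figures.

Leg 1: 285.2 days is already measured aboard the station.
Leg 2: γ = 1/√(1 − 0.392²) = 1/√0.8463 = 1.087; τ_2 = 357.6/1.087 = 329.0 days.
Leg 3: γ = 1.13; τ_3 = 115.6/1.130 = 102.3 days.
Leg 4: γ = 1/√(1 − 0.824²) = 1/√0.3210 = 1.765; τ_4 = 186.9/1.765 = 105.9 days.
Total: 285.2 + 329.0 + 102.3 + 105.9 days.

τ = 822 days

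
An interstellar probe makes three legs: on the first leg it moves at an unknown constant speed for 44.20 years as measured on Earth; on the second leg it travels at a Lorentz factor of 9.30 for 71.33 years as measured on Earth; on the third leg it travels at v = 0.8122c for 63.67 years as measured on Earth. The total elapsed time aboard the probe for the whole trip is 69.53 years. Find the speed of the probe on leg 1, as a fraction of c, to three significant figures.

β = 0.829

Leg 1: speed unknown; τ_1 = 44.20/γ_1.
Leg 2: γ = 9.30; τ_2 = 71.33/9.300 = 7.670 years.
Leg 3: γ = 1/√(1 − 0.8122²) = 1/√0.3403 = 1.714; τ_3 = 63.67/1.714 = 37.14 years.
Total proper time: τ_1 + 7.670 + 37.14 = 69.53, so τ_1 = 69.53 − 44.81 = 24.72 years.
γ_1 = 44.20/24.72 = 1.788; β = √(1 − 1/γ²) = √0.6873.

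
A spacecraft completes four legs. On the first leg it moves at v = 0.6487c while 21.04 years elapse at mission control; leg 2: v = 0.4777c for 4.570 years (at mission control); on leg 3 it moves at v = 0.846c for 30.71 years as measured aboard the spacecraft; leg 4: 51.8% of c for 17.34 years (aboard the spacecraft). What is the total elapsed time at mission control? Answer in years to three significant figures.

Leg 1: 21.04 years is already measured at mission control.
Leg 2: 4.570 years is already measured at mission control.
Leg 3: γ = 1/√(1 − 0.846²) = 1/√0.2843 = 1.876; Δt_3 = 1.876 × 30.71 = 57.60 years.
Leg 4: β = 0.518; γ = 1/√(1 − 0.518²) = 1/√0.7317 = 1.169; Δt_4 = 1.169 × 17.34 = 20.27 years.
Total: 21.04 + 4.570 + 57.60 + 20.27 years.

Δt = 103 years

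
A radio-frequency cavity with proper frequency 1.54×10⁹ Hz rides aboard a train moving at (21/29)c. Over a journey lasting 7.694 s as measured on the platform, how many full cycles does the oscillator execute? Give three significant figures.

N = 8.17×10⁹

γ = 1/√(1 − (21/29)²) = 29/20 = 1.450
The oscillator's own cycle count is N = f × τ where τ is the proper time on the train. τ = Δt/γ = 7.694/1.450 = 5.306 s = 5.306×10⁰ s.
N = 1.54×10⁹ × 5.306×10⁰ = 8.172×10⁹.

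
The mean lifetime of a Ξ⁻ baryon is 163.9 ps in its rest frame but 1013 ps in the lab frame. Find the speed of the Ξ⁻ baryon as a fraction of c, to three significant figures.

γ = Δt/τ₀ = 1013/163.9 = 6.181
β = √(1 − 1/γ²) = √(1 − 0.02618) = √0.9738

β = 0.987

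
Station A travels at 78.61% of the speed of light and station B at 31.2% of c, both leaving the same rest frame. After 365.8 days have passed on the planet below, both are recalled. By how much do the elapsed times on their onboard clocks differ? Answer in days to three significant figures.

|τ_A − τ_B| = 121 days

A: β = 0.7861; γ = 1/√(1 − 0.7861²) = 1/√0.3820 = 1.618; τ_A = 365.8/1.618 = 226.1 days.
B: β = 0.312; γ = 1/√(1 − 0.312²) = 1/√0.9027 = 1.053; τ_B = 365.8/1.053 = 347.5 days.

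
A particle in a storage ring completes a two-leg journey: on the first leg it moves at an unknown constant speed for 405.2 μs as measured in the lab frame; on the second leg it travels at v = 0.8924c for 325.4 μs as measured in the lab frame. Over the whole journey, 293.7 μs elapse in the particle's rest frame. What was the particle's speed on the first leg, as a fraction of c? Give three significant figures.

β = 0.932

Leg 1: speed unknown; τ_1 = 405.2/γ_1.
Leg 2: γ = 1/√(1 − 0.8924²) = 1/√0.2036 = 2.216; τ_2 = 325.4/2.216 = 146.8 μs.
Total proper time: τ_1 + 146.8 = 293.7, so τ_1 = 293.7 − 146.8 = 146.9 μs.
γ_1 = 405.2/146.9 = 2.759; β = √(1 − 1/γ²) = √0.8686.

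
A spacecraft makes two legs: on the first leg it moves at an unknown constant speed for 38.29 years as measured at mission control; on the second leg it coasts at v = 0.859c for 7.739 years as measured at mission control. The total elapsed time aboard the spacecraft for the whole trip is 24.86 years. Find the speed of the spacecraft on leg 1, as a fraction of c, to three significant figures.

Leg 1: speed unknown; τ_1 = 38.29/γ_1.
Leg 2: γ = 1/√(1 − 0.859²) = 1/√0.2621 = 1.953; τ_2 = 7.739/1.953 = 3.962 years.
Total proper time: τ_1 + 3.962 = 24.86, so τ_1 = 24.86 − 3.962 = 20.90 years.
γ_1 = 38.29/20.90 = 1.832; β = √(1 − 1/γ²) = √0.7021.

β = 0.838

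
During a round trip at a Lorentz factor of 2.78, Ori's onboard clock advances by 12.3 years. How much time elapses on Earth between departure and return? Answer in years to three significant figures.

γ = 2.78
Earth-frame duration is the dilated interval: Δt = γτ = 2.780 × 12.3 years.

Δt = 34.2 years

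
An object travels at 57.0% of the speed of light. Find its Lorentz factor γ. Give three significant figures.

γ = 1.22

β = 0.570; γ = 1/√(1 − 0.570²) = 1/√0.6751 = 1.217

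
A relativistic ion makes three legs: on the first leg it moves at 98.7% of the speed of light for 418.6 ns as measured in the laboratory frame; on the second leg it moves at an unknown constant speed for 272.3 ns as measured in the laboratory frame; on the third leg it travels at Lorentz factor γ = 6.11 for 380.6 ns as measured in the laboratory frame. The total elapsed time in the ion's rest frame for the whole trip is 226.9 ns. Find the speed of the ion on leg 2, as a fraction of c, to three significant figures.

Leg 1: β = 0.987; γ = 1/√(1 − 0.987²) = 1/√0.02583 = 6.222; τ_1 = 418.6/6.222 = 67.28 ns.
Leg 2: speed unknown; τ_2 = 272.3/γ_2.
Leg 3: γ = 6.11; τ_3 = 380.6/6.110 = 62.29 ns.
Total proper time: 67.28 + τ_2 + 62.29 = 226.9, so τ_2 = 226.9 − 129.6 = 97.33 ns.
γ_2 = 272.3/97.33 = 2.798; β = √(1 − 1/γ²) = √0.8722.

β = 0.934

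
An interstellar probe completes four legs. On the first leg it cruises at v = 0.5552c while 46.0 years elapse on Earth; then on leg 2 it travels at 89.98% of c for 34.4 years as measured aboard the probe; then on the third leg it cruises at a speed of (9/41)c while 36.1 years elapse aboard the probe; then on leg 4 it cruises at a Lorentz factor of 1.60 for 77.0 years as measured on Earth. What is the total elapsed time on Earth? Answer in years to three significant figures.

Leg 1: 46.0 years is already measured on Earth.
Leg 2: β = 0.8998; γ = 1/√(1 − 0.8998²) = 1/√0.1904 = 2.292; Δt_2 = 2.292 × 34.4 = 78.84 years.
Leg 3: γ = 1/√(1 − (9/41)²) = 41/40 = 1.025; Δt_3 = 1.025 × 36.1 = 37.00 years.
Leg 4: 77.0 years is already measured on Earth.
Total: 46.00 + 78.84 + 37.00 + 77.00 years.

Δt = 239 years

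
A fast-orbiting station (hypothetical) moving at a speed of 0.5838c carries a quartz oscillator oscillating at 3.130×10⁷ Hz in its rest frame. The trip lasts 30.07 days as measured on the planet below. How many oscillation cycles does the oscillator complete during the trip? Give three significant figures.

N = 6.60×10¹³

γ = 1/√(1 − 0.5838²) = 1/√0.6592 = 1.232
The oscillator's own cycle count is N = f × τ where τ is the proper time aboard the station. τ = Δt/γ = 30.07/1.232 = 24.41 days = 2.109×10⁶ s.
N = 3.130×10⁷ × 2.109×10⁶ = 6.602×10¹³.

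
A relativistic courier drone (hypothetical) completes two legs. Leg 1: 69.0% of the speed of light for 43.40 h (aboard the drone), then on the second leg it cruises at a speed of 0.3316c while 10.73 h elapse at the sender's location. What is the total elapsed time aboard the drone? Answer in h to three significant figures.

Leg 1: 43.40 h is already measured aboard the drone.
Leg 2: γ = 1/√(1 − 0.3316²) = 1/√0.8900 = 1.060; τ_2 = 10.73/1.060 = 10.12 h.
Total: 43.40 + 10.12 h.

τ = 53.5 h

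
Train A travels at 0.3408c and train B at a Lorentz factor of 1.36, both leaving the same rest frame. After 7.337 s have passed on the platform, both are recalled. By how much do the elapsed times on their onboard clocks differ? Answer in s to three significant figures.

A: γ = 1/√(1 − 0.3408²) = 1/√0.8839 = 1.064; τ_A = 7.337/1.064 = 6.898 s.
B: γ = 1.36; τ_B = 7.337/1.360 = 5.395 s.

|τ_A − τ_B| = 1.50 s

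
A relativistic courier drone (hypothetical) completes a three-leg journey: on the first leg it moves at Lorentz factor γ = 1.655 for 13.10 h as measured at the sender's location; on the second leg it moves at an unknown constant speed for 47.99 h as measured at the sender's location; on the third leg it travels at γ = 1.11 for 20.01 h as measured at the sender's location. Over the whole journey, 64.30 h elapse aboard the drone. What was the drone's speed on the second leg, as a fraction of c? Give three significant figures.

Leg 1: γ = 1.655; τ_1 = 13.10/1.655 = 7.915 h.
Leg 2: speed unknown; τ_2 = 47.99/γ_2.
Leg 3: γ = 1.11; τ_3 = 20.01/1.110 = 18.03 h.
Total proper time: 7.915 + τ_2 + 18.03 = 64.30, so τ_2 = 64.30 − 25.94 = 38.36 h.
γ_2 = 47.99/38.36 = 1.251; β = √(1 − 1/γ²) = √0.3611.

β = 0.601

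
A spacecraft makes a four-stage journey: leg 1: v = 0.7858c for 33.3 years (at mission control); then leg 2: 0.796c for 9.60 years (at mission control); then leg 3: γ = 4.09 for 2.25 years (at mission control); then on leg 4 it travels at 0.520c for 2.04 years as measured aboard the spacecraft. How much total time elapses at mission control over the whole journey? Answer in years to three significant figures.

Δt = 47.5 years

Leg 1: 33.3 years is already measured at mission control.
Leg 2: 9.60 years is already measured at mission control.
Leg 3: 2.25 years is already measured at mission control.
Leg 4: γ = 1/√(1 − 0.520²) = 1/√0.7296 = 1.171; Δt_4 = 1.171 × 2.04 = 2.388 years.
Total: 33.30 + 9.600 + 2.250 + 2.388 years.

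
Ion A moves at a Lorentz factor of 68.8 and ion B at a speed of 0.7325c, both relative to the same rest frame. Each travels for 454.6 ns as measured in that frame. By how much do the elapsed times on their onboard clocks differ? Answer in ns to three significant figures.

A: γ = 68.8; τ_A = 454.6/68.80 = 6.608 ns.
B: γ = 1/√(1 − 0.7325²) = 1/√0.4634 = 1.469; τ_B = 454.6/1.469 = 309.5 ns.

|τ_A − τ_B| = 303 ns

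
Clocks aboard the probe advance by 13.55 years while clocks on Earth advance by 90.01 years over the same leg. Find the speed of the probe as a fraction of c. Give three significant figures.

v = 0.989c

The proper time is measured aboard the probe (both events occur at the probe's location); Δt is measured on Earth. γ = Δt/τ = 90.01/13.55 = 6.643.
β = √(1 − 1/γ²) = √(1 − 0.02266) = √0.9773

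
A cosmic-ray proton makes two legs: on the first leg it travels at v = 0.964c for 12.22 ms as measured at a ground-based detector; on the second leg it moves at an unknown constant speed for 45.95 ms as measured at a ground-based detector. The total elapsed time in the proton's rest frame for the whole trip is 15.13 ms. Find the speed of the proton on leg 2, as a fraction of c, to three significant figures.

Leg 1: γ = 1/√(1 − 0.964²) = 1/√0.07070 = 3.761; τ_1 = 12.22/3.761 = 3.249 ms.
Leg 2: speed unknown; τ_2 = 45.95/γ_2.
Total proper time: 3.249 + τ_2 = 15.13, so τ_2 = 15.13 − 3.249 = 11.88 ms.
γ_2 = 45.95/11.88 = 3.868; β = √(1 − 1/γ²) = √0.9331.

β = 0.966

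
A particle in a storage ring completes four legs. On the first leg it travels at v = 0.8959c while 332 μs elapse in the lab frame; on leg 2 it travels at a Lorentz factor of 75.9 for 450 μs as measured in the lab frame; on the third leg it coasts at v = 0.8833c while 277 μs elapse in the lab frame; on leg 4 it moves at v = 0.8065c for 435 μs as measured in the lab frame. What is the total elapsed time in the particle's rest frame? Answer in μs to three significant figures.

Leg 1: γ = 1/√(1 − 0.8959²) = 1/√0.1974 = 2.251; τ_1 = 332/2.251 = 147.5 μs.
Leg 2: γ = 75.9; τ_2 = 450/75.90 = 5.929 μs.
Leg 3: γ = 1/√(1 − 0.8833²) = 1/√0.2198 = 2.133; τ_3 = 277/2.133 = 129.9 μs.
Leg 4: γ = 1/√(1 − 0.8065²) = 1/√0.3496 = 1.691; τ_4 = 435/1.691 = 257.2 μs.
Total: 147.5 + 5.929 + 129.9 + 257.2 μs.

τ = 540 μs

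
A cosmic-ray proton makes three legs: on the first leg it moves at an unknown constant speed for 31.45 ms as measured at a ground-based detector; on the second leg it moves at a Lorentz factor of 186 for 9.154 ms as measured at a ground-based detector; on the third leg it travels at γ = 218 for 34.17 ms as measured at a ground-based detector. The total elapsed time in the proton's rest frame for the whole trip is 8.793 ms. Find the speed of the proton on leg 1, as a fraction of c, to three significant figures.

Leg 1: speed unknown; τ_1 = 31.45/γ_1.
Leg 2: γ = 186; τ_2 = 9.154/186.0 = 0.04922 ms.
Leg 3: γ = 218; τ_3 = 34.17/218.0 = 0.1567 ms.
Total proper time: τ_1 + 0.04922 + 0.1567 = 8.793, so τ_1 = 8.793 − 0.2060 = 8.587 ms.
γ_1 = 31.45/8.587 = 3.662; β = √(1 − 1/γ²) = √0.9255.

β = 0.962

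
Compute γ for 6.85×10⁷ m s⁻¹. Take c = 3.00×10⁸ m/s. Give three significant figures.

γ = 1.03

β = 6.85×10⁷/3.00×10⁸ = 0.2283; γ = 1/√(1 − 0.2283²) = 1.027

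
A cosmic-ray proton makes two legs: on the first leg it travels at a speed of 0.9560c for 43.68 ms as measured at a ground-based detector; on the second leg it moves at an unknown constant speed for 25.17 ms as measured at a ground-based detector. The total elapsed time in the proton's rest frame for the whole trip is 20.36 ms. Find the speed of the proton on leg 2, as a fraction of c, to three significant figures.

Leg 1: γ = 1/√(1 − 0.9560²) = 1/√0.08606 = 3.409; τ_1 = 43.68/3.409 = 12.81 ms.
Leg 2: speed unknown; τ_2 = 25.17/γ_2.
Total proper time: 12.81 + τ_2 = 20.36, so τ_2 = 20.36 − 12.81 = 7.546 ms.
γ_2 = 25.17/7.546 = 3.336; β = √(1 − 1/γ²) = √0.9101.

β = 0.954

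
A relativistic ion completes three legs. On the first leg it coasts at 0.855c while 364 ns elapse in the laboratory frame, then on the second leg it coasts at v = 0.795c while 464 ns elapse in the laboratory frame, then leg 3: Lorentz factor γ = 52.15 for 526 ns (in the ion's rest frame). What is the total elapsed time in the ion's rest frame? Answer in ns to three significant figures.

τ = 996 ns

Leg 1: γ = 1/√(1 − 0.855²) = 1/√0.2690 = 1.928; τ_1 = 364/1.928 = 188.8 ns.
Leg 2: γ = 1/√(1 − 0.795²) = 1/√0.3680 = 1.649; τ_2 = 464/1.649 = 281.5 ns.
Leg 3: 526 ns is already measured in the ion's rest frame.
Total: 188.8 + 281.5 + 526.0 ns.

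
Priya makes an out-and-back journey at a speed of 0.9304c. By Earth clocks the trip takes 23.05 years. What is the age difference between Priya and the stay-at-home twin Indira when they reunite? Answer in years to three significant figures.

γ = 1/√(1 − 0.9304²) = 1/√0.1344 = 2.728
Priya's elapsed proper time: τ = 23.05/2.728 = 8.449 years.
Age gap = Δt − τ = 23.05 − 8.449 years.

Δt − τ = 14.6 years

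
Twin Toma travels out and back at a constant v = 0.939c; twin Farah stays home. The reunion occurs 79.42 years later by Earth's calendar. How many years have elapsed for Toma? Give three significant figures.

τ = 27.3 years

γ = 1/√(1 − 0.939²) = 1/√0.1183 = 2.908
Toma's clock measures proper time along the trip: τ = Δt/γ = 79.42/2.908 years.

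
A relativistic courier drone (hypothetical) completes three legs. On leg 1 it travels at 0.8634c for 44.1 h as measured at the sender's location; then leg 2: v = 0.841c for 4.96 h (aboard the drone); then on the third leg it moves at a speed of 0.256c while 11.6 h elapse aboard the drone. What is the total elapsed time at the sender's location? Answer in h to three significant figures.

Δt = 65.3 h

Leg 1: 44.1 h is already measured at the sender's location.
Leg 2: γ = 1/√(1 − 0.841²) = 1/√0.2927 = 1.848; Δt_2 = 1.848 × 4.96 = 9.168 h.
Leg 3: γ = 1/√(1 − 0.256²) = 1/√0.9345 = 1.034; Δt_3 = 1.034 × 11.6 = 12.00 h.
Total: 44.10 + 9.168 + 12.00 h.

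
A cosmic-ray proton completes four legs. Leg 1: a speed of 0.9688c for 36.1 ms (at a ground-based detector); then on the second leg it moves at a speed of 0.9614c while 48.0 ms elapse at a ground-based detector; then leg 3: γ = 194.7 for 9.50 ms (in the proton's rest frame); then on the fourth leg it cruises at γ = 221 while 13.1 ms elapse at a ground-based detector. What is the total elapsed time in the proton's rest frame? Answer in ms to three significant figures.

Leg 1: γ = 1/√(1 − 0.9688²) = 1/√0.06143 = 4.035; τ_1 = 36.1/4.035 = 8.947 ms.
Leg 2: γ = 1/√(1 − 0.9614²) = 1/√0.07571 = 3.634; τ_2 = 48.0/3.634 = 13.21 ms.
Leg 3: 9.50 ms is already measured in the proton's rest frame.
Leg 4: γ = 221; τ_4 = 13.1/221.0 = 0.05928 ms.
Total: 8.947 + 13.21 + 9.500 + 0.05928 ms.

τ = 31.7 ms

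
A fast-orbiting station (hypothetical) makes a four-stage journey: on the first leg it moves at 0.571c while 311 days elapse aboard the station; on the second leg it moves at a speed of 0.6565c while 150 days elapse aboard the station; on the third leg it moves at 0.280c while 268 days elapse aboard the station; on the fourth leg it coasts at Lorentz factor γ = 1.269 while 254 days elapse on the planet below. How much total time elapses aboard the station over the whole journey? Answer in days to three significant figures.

Leg 1: 311 days is already measured aboard the station.
Leg 2: 150 days is already measured aboard the station.
Leg 3: 268 days is already measured aboard the station.
Leg 4: γ = 1.269; τ_4 = 254/1.269 = 200.2 days.
Total: 311.0 + 150.0 + 268.0 + 200.2 days.

τ = 929 days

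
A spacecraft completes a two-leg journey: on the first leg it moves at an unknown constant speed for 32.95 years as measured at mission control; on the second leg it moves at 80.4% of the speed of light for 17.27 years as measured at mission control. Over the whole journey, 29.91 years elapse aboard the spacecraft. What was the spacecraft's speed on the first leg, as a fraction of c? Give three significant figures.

β = 0.803

Leg 1: speed unknown; τ_1 = 32.95/γ_1.
Leg 2: β = 0.804; γ = 1/√(1 − 0.804²) = 1/√0.3536 = 1.682; τ_2 = 17.27/1.682 = 10.27 years.
Total proper time: τ_1 + 10.27 = 29.91, so τ_1 = 29.91 − 10.27 = 19.64 years.
γ_1 = 32.95/19.64 = 1.678; β = √(1 − 1/γ²) = √0.6447.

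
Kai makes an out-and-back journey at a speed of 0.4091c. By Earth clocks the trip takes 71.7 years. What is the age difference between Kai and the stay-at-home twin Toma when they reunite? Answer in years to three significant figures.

Δt − τ = 6.27 years

γ = 1/√(1 − 0.4091²) = 1/√0.8326 = 1.096
Kai's elapsed proper time: τ = 71.7/1.096 = 65.43 years.
Age gap = Δt − τ = 71.7 − 65.43 years.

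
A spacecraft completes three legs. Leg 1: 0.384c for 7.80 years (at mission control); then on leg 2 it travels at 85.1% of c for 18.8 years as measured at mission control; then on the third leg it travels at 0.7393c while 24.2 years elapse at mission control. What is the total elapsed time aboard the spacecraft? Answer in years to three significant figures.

Leg 1: γ = 1/√(1 − 0.384²) = 1/√0.8525 = 1.083; τ_1 = 7.80/1.083 = 7.202 years.
Leg 2: β = 0.851; γ = 1/√(1 − 0.851²) = 1/√0.2758 = 1.904; τ_2 = 18.8/1.904 = 9.873 years.
Leg 3: γ = 1/√(1 − 0.7393²) = 1/√0.4534 = 1.485; τ_3 = 24.2/1.485 = 16.30 years.
Total: 7.202 + 9.873 + 16.30 years.

τ = 33.4 years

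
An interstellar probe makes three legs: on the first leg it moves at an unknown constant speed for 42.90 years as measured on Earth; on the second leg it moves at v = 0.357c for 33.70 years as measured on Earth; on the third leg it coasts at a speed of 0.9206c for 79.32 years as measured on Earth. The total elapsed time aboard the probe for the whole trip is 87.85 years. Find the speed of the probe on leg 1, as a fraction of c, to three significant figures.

Leg 1: speed unknown; τ_1 = 42.90/γ_1.
Leg 2: γ = 1/√(1 − 0.357²) = 1/√0.8726 = 1.071; τ_2 = 33.70/1.071 = 31.48 years.
Leg 3: γ = 1/√(1 − 0.9206²) = 1/√0.1525 = 2.561; τ_3 = 79.32/2.561 = 30.98 years.
Total proper time: τ_1 + 31.48 + 30.98 = 87.85, so τ_1 = 87.85 − 62.45 = 25.40 years.
γ_1 = 42.90/25.40 = 1.689; β = √(1 − 1/γ²) = √0.6496.

β = 0.806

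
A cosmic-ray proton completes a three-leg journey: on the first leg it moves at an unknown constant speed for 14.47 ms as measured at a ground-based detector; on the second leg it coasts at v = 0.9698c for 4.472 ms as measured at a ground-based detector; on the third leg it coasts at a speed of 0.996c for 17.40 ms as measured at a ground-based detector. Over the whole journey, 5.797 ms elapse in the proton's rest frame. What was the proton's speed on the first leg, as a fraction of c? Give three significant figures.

β = 0.976

Leg 1: speed unknown; τ_1 = 14.47/γ_1.
Leg 2: γ = 1/√(1 − 0.9698²) = 1/√0.05949 = 4.100; τ_2 = 4.472/4.100 = 1.091 ms.
Leg 3: γ = 1/√(1 − 0.996²) = 1/√0.007984 = 11.19; τ_3 = 17.40/11.19 = 1.555 ms.
Total proper time: τ_1 + 1.091 + 1.555 = 5.797, so τ_1 = 5.797 − 2.645 = 3.152 ms.
γ_1 = 14.47/3.152 = 4.591; β = √(1 − 1/γ²) = √0.9526.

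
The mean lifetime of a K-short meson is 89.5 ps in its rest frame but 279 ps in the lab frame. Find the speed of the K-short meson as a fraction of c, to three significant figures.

γ = Δt/τ₀ = 279/89.5 = 3.117
β = √(1 − 1/γ²) = √(1 − 0.1029) = √0.8971

v = 0.947c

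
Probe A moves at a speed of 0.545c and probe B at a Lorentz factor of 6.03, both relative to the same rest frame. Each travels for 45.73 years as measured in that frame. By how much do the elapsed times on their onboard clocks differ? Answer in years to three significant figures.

|τ_A − τ_B| = 30.8 years

A: γ = 1/√(1 − 0.545²) = 1/√0.7030 = 1.193; τ_A = 45.73/1.193 = 38.34 years.
B: γ = 6.03; τ_B = 45.73/6.030 = 7.584 years.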